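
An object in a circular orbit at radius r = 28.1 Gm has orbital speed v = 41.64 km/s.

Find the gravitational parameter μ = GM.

Convert to SI: r = 28.1 Gm = 2.81e+10 m; v = 41.64 km/s = 41640 m/s.
For a circular orbit v² = GM/r, so GM = v² · r.
GM = (41640)² · 2.81e+10 m³/s² ≈ 4.872e+19 m³/s² = 4.872 × 10^19 m³/s².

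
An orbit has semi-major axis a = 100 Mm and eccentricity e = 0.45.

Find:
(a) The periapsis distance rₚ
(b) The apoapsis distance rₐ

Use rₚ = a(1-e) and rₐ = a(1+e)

Convert to SI: a = 100 Mm = 1e+08 m.
(a) rₚ = a(1 − e) = 1e+08 · (1 − 0.45) = 1e+08 · 0.55 ≈ 5.5e+07 m = 55 Mm.
(b) rₐ = a(1 + e) = 1e+08 · (1 + 0.45) = 1e+08 · 1.45 ≈ 1.45e+08 m = 145 Mm.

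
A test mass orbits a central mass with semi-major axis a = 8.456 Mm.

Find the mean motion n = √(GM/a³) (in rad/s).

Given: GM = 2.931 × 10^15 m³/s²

Convert to SI: a = 8.456 Mm = 8.456e+06 m.
n = √(GM / a³).
n = √(2.931e+15 / (8.456e+06)³) rad/s ≈ 0.002202 rad/s.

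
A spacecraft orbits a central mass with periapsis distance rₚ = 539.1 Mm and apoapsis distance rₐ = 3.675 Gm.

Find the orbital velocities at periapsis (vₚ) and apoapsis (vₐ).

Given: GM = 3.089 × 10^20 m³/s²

Convert to SI: rₚ = 539.1 Mm = 5.391e+08 m; rₐ = 3.675 Gm = 3.675e+09 m.
Use the vis-viva equation v² = GM(2/r − 1/a) with a = (rₚ + rₐ)/2 = (5.391e+08 + 3.675e+09)/2 = 2.10705e+09 m.
vₚ = √(GM · (2/rₚ − 1/a)) = √(3.089e+20 · (2/5.391e+08 − 1/2.10705e+09)) m/s ≈ 9.997e+05 m/s = 999.7 km/s.
vₐ = √(GM · (2/rₐ − 1/a)) = √(3.089e+20 · (2/3.675e+09 − 1/2.10705e+09)) m/s ≈ 1.466e+05 m/s = 146.6 km/s.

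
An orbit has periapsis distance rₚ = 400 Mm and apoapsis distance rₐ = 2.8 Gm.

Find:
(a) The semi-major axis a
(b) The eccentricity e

Convert to SI: rₚ = 400 Mm = 4e+08 m; rₐ = 2.8 Gm = 2.8e+09 m.
(a) a = (rₚ + rₐ) / 2 = (4e+08 + 2.8e+09) / 2 ≈ 1.6e+09 m = 1.6 Gm.
(b) e = (rₐ − rₚ) / (rₐ + rₚ) = (2.8e+09 − 4e+08) / (2.8e+09 + 4e+08) ≈ 0.75.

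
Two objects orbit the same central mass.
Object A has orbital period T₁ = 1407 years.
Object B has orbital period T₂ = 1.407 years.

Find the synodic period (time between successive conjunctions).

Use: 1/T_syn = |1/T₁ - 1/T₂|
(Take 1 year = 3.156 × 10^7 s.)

Convert to SI: T₁ = 1407 years = 4.44049e+10 s; T₂ = 1.407 years = 4.44049e+07 s.
T_syn = |T₁ · T₂ / (T₁ − T₂)|.
T_syn = |4.44049e+10 · 4.44049e+07 / (4.44049e+10 − 4.44049e+07)| s ≈ 4.445e+07 s = 1.408 years.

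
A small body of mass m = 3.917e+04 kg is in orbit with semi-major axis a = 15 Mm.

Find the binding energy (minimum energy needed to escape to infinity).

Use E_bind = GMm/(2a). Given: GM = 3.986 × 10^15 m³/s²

Convert to SI: a = 15 Mm = 1.5e+07 m.
Total orbital energy is E = −GMm/(2a); binding energy is E_bind = −E = GMm/(2a).
E_bind = 3.986e+15 · 3.917e+04 / (2 · 1.5e+07) J ≈ 5.204e+12 J = 5.204 TJ.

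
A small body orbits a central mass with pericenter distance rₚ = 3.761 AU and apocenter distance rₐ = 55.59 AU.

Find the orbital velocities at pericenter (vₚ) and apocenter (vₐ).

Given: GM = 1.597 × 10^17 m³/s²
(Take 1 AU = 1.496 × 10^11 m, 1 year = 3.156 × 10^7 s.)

Convert to SI: rₚ = 3.761 AU = 5.62646e+11 m; rₐ = 55.59 AU = 8.31626e+12 m.
Use the vis-viva equation v² = GM(2/r − 1/a) with a = (rₚ + rₐ)/2 = (5.62646e+11 + 8.31626e+12)/2 = 4.43945e+12 m.
vₚ = √(GM · (2/rₚ − 1/a)) = √(1.597e+17 · (2/5.62646e+11 − 1/4.43945e+12)) m/s ≈ 729.2 m/s = 0.1538 AU/year.
vₐ = √(GM · (2/rₐ − 1/a)) = √(1.597e+17 · (2/8.31626e+12 − 1/4.43945e+12)) m/s ≈ 49.33 m/s = 0.01041 AU/year.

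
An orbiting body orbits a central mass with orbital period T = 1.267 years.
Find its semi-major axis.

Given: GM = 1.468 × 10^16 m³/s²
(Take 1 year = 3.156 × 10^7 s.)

Convert to SI: T = 1.267 years = 3.99865e+07 s.
Invert Kepler's third law: a = (GM · T² / (4π²))^(1/3).
Substituting T = 3.99865e+07 s and GM = 1.468e+16 m³/s²:
a = (1.468e+16 · (3.99865e+07)² / (4π²))^(1/3) m
a ≈ 8.409e+09 m = 8.409 Gm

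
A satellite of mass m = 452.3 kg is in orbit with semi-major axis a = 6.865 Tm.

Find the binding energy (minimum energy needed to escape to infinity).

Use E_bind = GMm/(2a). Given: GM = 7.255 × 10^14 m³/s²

Convert to SI: a = 6.865 Tm = 6.865e+12 m.
Total orbital energy is E = −GMm/(2a); binding energy is E_bind = −E = GMm/(2a).
E_bind = 7.255e+14 · 452.3 / (2 · 6.865e+12) J ≈ 2.39e+04 J = 23.9 kJ.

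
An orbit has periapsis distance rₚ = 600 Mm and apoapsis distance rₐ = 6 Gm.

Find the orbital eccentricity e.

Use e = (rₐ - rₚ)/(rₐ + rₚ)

Convert to SI: rₚ = 600 Mm = 6e+08 m; rₐ = 6 Gm = 6e+09 m.
e = (rₐ − rₚ) / (rₐ + rₚ).
e = (6e+09 − 6e+08) / (6e+09 + 6e+08) = 5.4e+09 / 6.6e+09 ≈ 0.8182.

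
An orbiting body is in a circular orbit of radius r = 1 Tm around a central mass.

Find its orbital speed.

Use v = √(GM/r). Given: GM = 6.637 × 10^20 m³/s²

Convert to SI: r = 1 Tm = 1e+12 m.
For a circular orbit, gravity supplies the centripetal force, so v = √(GM / r).
v = √(6.637e+20 / 1e+12) m/s ≈ 2.576e+04 m/s = 25.76 km/s.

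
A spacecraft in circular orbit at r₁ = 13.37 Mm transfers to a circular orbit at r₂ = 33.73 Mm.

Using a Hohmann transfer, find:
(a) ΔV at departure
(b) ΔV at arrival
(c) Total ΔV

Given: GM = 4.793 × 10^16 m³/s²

Convert to SI: r₁ = 13.37 Mm = 1.337e+07 m; r₂ = 33.73 Mm = 3.373e+07 m.
Transfer semi-major axis: a_t = (r₁ + r₂)/2 = (1.337e+07 + 3.373e+07)/2 = 2.355e+07 m.
Circular speeds: v₁ = √(GM/r₁) = 59874 m/s, v₂ = √(GM/r₂) = 37696 m/s.
Transfer speeds (vis-viva v² = GM(2/r − 1/a_t)): v₁ᵗ = 71655.7 m/s, v₂ᵗ = 28403.1 m/s.
(a) ΔV₁ = |v₁ᵗ − v₁| ≈ 1.178e+04 m/s = 11.78 km/s.
(b) ΔV₂ = |v₂ − v₂ᵗ| ≈ 9293 m/s = 9.293 km/s.
(c) ΔV_total = ΔV₁ + ΔV₂ ≈ 2.107e+04 m/s = 21.07 km/s.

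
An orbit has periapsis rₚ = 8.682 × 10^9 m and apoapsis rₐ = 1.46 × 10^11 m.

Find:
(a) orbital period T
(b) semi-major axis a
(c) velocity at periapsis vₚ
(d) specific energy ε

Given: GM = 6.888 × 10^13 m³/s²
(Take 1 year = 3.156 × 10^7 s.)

(a) With a = (rₚ + rₐ)/2 = 7.7341e+10 m, T = 2π √(a³/GM) = 2π √((7.7341e+10)³/6.888e+13) s ≈ 1.628e+10 s
(b) a = (rₚ + rₐ)/2 = (8.682e+09 + 1.46e+11)/2 ≈ 7.734e+10 m
(c) With a = (rₚ + rₐ)/2 = 7.7341e+10 m, vₚ = √(GM (2/rₚ − 1/a)) = √(6.888e+13 · (2/8.682e+09 − 1/7.7341e+10)) m/s ≈ 122.4 m/s
(d) With a = (rₚ + rₐ)/2 = 7.7341e+10 m, ε = −GM/(2a) = −6.888e+13/(2 · 7.7341e+10) J/kg ≈ -445.3 J/kg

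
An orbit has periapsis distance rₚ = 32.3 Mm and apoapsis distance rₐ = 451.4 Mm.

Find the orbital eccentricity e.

Convert to SI: rₚ = 32.3 Mm = 3.23e+07 m; rₐ = 451.4 Mm = 4.514e+08 m.
e = (rₐ − rₚ) / (rₐ + rₚ).
e = (4.514e+08 − 3.23e+07) / (4.514e+08 + 3.23e+07) = 4.191e+08 / 4.837e+08 ≈ 0.8664.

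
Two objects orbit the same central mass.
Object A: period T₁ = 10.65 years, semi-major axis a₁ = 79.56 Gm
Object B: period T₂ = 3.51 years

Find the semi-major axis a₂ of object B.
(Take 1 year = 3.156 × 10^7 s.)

Convert to SI: T₁ = 10.65 years = 3.36114e+08 s; a₁ = 79.56 Gm = 7.956e+10 m; T₂ = 3.51 years = 1.10776e+08 s.
Kepler's third law: (T₁/T₂)² = (a₁/a₂)³ ⇒ a₂ = a₁ · (T₂/T₁)^(2/3).
T₂/T₁ = 1.10776e+08 / 3.36114e+08 = 0.329577.
a₂ = 7.956e+10 · (0.329577)^(2/3) m ≈ 3.796e+10 m = 37.96 Gm.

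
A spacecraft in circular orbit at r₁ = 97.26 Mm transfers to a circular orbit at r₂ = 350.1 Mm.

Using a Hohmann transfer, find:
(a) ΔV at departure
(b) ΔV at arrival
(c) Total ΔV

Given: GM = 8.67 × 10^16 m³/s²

Convert to SI: r₁ = 97.26 Mm = 9.726e+07 m; r₂ = 350.1 Mm = 3.501e+08 m.
Transfer semi-major axis: a_t = (r₁ + r₂)/2 = (9.726e+07 + 3.501e+08)/2 = 2.2368e+08 m.
Circular speeds: v₁ = √(GM/r₁) = 29856.7 m/s, v₂ = √(GM/r₂) = 15736.7 m/s.
Transfer speeds (vis-viva v² = GM(2/r − 1/a_t)): v₁ᵗ = 37352.9 m/s, v₂ᵗ = 10376.9 m/s.
(a) ΔV₁ = |v₁ᵗ − v₁| ≈ 7496 m/s = 7.496 km/s.
(b) ΔV₂ = |v₂ − v₂ᵗ| ≈ 5360 m/s = 5.36 km/s.
(c) ΔV_total = ΔV₁ + ΔV₂ ≈ 1.286e+04 m/s = 12.86 km/s.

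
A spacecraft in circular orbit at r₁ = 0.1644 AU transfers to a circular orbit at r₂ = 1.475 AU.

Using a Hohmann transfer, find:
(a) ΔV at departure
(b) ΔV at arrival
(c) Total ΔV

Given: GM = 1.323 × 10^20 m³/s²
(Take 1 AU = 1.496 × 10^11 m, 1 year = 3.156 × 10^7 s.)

Convert to SI: r₁ = 0.1644 AU = 2.45942e+10 m; r₂ = 1.475 AU = 2.2066e+11 m.
Transfer semi-major axis: a_t = (r₁ + r₂)/2 = (2.45942e+10 + 2.2066e+11)/2 = 1.22627e+11 m.
Circular speeds: v₁ = √(GM/r₁) = 73343.8 m/s, v₂ = √(GM/r₂) = 24486 m/s.
Transfer speeds (vis-viva v² = GM(2/r − 1/a_t)): v₁ᵗ = 98385.7 m/s, v₂ᵗ = 10965.8 m/s.
(a) ΔV₁ = |v₁ᵗ − v₁| ≈ 2.504e+04 m/s = 5.283 AU/year.
(b) ΔV₂ = |v₂ − v₂ᵗ| ≈ 1.352e+04 m/s = 2.852 AU/year.
(c) ΔV_total = ΔV₁ + ΔV₂ ≈ 3.856e+04 m/s = 8.135 AU/year.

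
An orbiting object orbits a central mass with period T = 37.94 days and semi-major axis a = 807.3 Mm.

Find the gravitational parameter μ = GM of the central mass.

Convert to SI: T = 37.94 days = 3.27802e+06 s; a = 807.3 Mm = 8.073e+08 m.
GM = 4π² · a³ / T².
GM = 4π² · (8.073e+08)³ / (3.27802e+06)² m³/s² ≈ 1.933e+15 m³/s² = 1.933 × 10^15 m³/s².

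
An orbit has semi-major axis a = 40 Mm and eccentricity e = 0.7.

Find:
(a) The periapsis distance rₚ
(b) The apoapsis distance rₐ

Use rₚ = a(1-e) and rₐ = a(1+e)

Convert to SI: a = 40 Mm = 4e+07 m.
(a) rₚ = a(1 − e) = 4e+07 · (1 − 0.7) = 4e+07 · 0.3 ≈ 1.2e+07 m = 12 Mm.
(b) rₐ = a(1 + e) = 4e+07 · (1 + 0.7) = 4e+07 · 1.7 ≈ 6.8e+07 m = 68 Mm.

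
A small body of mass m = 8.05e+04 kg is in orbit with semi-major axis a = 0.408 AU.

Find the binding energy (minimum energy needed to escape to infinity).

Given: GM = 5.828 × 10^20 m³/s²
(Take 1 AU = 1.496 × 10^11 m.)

Convert to SI: a = 0.408 AU = 6.10368e+10 m.
Total orbital energy is E = −GMm/(2a); binding energy is E_bind = −E = GMm/(2a).
E_bind = 5.828e+20 · 8.05e+04 / (2 · 6.10368e+10) J ≈ 3.843e+14 J = 384.3 TJ.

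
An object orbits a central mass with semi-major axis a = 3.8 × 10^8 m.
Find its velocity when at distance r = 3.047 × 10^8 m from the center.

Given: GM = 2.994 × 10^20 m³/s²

Vis-viva: v = √(GM · (2/r − 1/a)).
2/r − 1/a = 2/3.047e+08 − 1/3.8e+08 = 3.93225e-09 m⁻¹.
v = √(2.994e+20 · 3.93225e-09) m/s ≈ 1.085e+06 m/s = 1085 km/s.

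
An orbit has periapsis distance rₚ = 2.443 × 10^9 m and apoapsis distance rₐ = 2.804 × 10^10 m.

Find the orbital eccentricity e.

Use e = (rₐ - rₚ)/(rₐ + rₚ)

e = (rₐ − rₚ) / (rₐ + rₚ).
e = (2.804e+10 − 2.443e+09) / (2.804e+10 + 2.443e+09) = 2.5597e+10 / 3.0483e+10 ≈ 0.8397.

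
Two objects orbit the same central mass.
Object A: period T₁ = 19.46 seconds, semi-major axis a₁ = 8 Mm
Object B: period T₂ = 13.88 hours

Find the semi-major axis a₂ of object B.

Convert to SI: a₁ = 8 Mm = 8e+06 m; T₂ = 13.88 hours = 49968 s.
Kepler's third law: (T₁/T₂)² = (a₁/a₂)³ ⇒ a₂ = a₁ · (T₂/T₁)^(2/3).
T₂/T₁ = 49968 / 19.46 = 2567.73.
a₂ = 8e+06 · (2567.73)^(2/3) m ≈ 1.5e+09 m = 1.5 Gm.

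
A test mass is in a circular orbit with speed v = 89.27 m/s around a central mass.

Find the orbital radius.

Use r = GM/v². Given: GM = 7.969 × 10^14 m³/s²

For a circular orbit, v² = GM / r, so r = GM / v².
r = 7.969e+14 / (89.27)² m ≈ 1e+11 m = 100 Gm.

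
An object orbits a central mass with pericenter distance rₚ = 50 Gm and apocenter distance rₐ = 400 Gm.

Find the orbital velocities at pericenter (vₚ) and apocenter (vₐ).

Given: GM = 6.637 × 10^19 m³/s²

Convert to SI: rₚ = 50 Gm = 5e+10 m; rₐ = 400 Gm = 4e+11 m.
Use the vis-viva equation v² = GM(2/r − 1/a) with a = (rₚ + rₐ)/2 = (5e+10 + 4e+11)/2 = 2.25e+11 m.
vₚ = √(GM · (2/rₚ − 1/a)) = √(6.637e+19 · (2/5e+10 − 1/2.25e+11)) m/s ≈ 4.858e+04 m/s = 48.58 km/s.
vₐ = √(GM · (2/rₐ − 1/a)) = √(6.637e+19 · (2/4e+11 − 1/2.25e+11)) m/s ≈ 6072 m/s = 6.072 km/s.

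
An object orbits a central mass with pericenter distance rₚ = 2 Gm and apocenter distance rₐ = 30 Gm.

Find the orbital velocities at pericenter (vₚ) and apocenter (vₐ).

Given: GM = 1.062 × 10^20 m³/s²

Convert to SI: rₚ = 2 Gm = 2e+09 m; rₐ = 30 Gm = 3e+10 m.
Use the vis-viva equation v² = GM(2/r − 1/a) with a = (rₚ + rₐ)/2 = (2e+09 + 3e+10)/2 = 1.6e+10 m.
vₚ = √(GM · (2/rₚ − 1/a)) = √(1.062e+20 · (2/2e+09 − 1/1.6e+10)) m/s ≈ 3.155e+05 m/s = 315.5 km/s.
vₐ = √(GM · (2/rₐ − 1/a)) = √(1.062e+20 · (2/3e+10 − 1/1.6e+10)) m/s ≈ 2.104e+04 m/s = 21.04 km/s.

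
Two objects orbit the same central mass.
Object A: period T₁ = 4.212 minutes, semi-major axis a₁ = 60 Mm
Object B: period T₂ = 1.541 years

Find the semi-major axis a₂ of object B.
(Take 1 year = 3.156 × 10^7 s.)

Convert to SI: T₁ = 4.212 minutes = 252.72 s; a₁ = 60 Mm = 6e+07 m; T₂ = 1.541 years = 4.8634e+07 s.
Kepler's third law: (T₁/T₂)² = (a₁/a₂)³ ⇒ a₂ = a₁ · (T₂/T₁)^(2/3).
T₂/T₁ = 4.8634e+07 / 252.72 = 192442.
a₂ = 6e+07 · (192442)^(2/3) m ≈ 2e+11 m = 200 Gm.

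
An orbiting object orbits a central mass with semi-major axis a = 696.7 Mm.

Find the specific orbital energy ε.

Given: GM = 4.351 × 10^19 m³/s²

Convert to SI: a = 696.7 Mm = 6.967e+08 m.
ε = −GM / (2a).
ε = −4.351e+19 / (2 · 6.967e+08) J/kg ≈ -3.123e+10 J/kg = -31.23 GJ/kg.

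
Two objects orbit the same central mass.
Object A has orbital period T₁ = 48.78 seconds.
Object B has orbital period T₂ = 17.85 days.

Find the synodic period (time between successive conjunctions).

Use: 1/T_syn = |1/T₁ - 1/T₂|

Convert to SI: T₂ = 17.85 days = 1.54224e+06 s.
T_syn = |T₁ · T₂ / (T₁ − T₂)|.
T_syn = |48.78 · 1.54224e+06 / (48.78 − 1.54224e+06)| s ≈ 48.78 s = 48.78 seconds.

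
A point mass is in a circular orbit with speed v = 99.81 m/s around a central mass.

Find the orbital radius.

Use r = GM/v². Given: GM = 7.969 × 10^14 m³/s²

For a circular orbit, v² = GM / r, so r = GM / v².
r = 7.969e+14 / (99.81)² m ≈ 7.999e+10 m = 79.99 Gm.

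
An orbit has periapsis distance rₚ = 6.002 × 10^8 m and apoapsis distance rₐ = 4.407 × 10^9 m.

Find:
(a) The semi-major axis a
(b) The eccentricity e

(a) a = (rₚ + rₐ) / 2 = (6.002e+08 + 4.407e+09) / 2 ≈ 2.504e+09 m = 2.504 × 10^9 m.
(b) e = (rₐ − rₚ) / (rₐ + rₚ) = (4.407e+09 − 6.002e+08) / (4.407e+09 + 6.002e+08) ≈ 0.7603.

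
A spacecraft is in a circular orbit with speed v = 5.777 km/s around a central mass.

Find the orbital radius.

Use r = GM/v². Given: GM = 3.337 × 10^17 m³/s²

Convert to SI: v = 5.777 km/s = 5777 m/s.
For a circular orbit, v² = GM / r, so r = GM / v².
r = 3.337e+17 / (5777)² m ≈ 9.999e+09 m = 9.999 Gm.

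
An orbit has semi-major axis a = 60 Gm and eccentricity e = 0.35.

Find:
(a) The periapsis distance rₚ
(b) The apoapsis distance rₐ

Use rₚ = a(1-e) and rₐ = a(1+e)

Convert to SI: a = 60 Gm = 6e+10 m.
(a) rₚ = a(1 − e) = 6e+10 · (1 − 0.35) = 6e+10 · 0.65 ≈ 3.9e+10 m = 39 Gm.
(b) rₐ = a(1 + e) = 6e+10 · (1 + 0.35) = 6e+10 · 1.35 ≈ 8.1e+10 m = 81 Gm.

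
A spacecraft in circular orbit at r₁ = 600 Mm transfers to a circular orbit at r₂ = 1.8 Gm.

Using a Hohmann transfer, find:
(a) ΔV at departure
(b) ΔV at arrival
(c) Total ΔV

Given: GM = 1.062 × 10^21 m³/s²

Convert to SI: r₁ = 600 Mm = 6e+08 m; r₂ = 1.8 Gm = 1.8e+09 m.
Transfer semi-major axis: a_t = (r₁ + r₂)/2 = (6e+08 + 1.8e+09)/2 = 1.2e+09 m.
Circular speeds: v₁ = √(GM/r₁) = 1.33041e+06 m/s, v₂ = √(GM/r₂) = 768115 m/s.
Transfer speeds (vis-viva v² = GM(2/r − 1/a_t)): v₁ᵗ = 1.62942e+06 m/s, v₂ᵗ = 543139 m/s.
(a) ΔV₁ = |v₁ᵗ − v₁| ≈ 2.99e+05 m/s = 299 km/s.
(b) ΔV₂ = |v₂ − v₂ᵗ| ≈ 2.25e+05 m/s = 225 km/s.
(c) ΔV_total = ΔV₁ + ΔV₂ ≈ 5.24e+05 m/s = 524 km/s.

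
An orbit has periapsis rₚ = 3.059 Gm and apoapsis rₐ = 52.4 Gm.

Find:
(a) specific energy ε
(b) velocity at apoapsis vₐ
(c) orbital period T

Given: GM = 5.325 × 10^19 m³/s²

Convert to SI: rₚ = 3.059 Gm = 3.059e+09 m; rₐ = 52.4 Gm = 5.24e+10 m.
(a) With a = (rₚ + rₐ)/2 = 2.77295e+10 m, ε = −GM/(2a) = −5.325e+19/(2 · 2.77295e+10) J/kg ≈ -9.602e+08 J/kg
(b) With a = (rₚ + rₐ)/2 = 2.77295e+10 m, vₐ = √(GM (2/rₐ − 1/a)) = √(5.325e+19 · (2/5.24e+10 − 1/2.77295e+10)) m/s ≈ 1.059e+04 m/s
(c) With a = (rₚ + rₐ)/2 = 2.77295e+10 m, T = 2π √(a³/GM) = 2π √((2.77295e+10)³/5.325e+19) s ≈ 3.976e+06 s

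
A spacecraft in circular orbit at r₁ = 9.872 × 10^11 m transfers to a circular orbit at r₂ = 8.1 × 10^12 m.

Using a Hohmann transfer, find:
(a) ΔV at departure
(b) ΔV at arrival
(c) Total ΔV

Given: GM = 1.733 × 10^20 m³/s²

Transfer semi-major axis: a_t = (r₁ + r₂)/2 = (9.872e+11 + 8.1e+12)/2 = 4.5436e+12 m.
Circular speeds: v₁ = √(GM/r₁) = 13249.4 m/s, v₂ = √(GM/r₂) = 4625.48 m/s.
Transfer speeds (vis-viva v² = GM(2/r − 1/a_t)): v₁ᵗ = 17690.5 m/s, v₂ᵗ = 2156.05 m/s.
(a) ΔV₁ = |v₁ᵗ − v₁| ≈ 4441 m/s = 4.441 km/s.
(b) ΔV₂ = |v₂ − v₂ᵗ| ≈ 2469 m/s = 2.469 km/s.
(c) ΔV_total = ΔV₁ + ΔV₂ ≈ 6910 m/s = 6.91 km/s.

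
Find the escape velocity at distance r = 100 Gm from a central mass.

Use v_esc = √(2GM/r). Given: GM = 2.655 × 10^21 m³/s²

Convert to SI: r = 100 Gm = 1e+11 m.
Escape velocity comes from setting total energy to zero: ½v² − GM/r = 0 ⇒ v_esc = √(2GM / r).
v_esc = √(2 · 2.655e+21 / 1e+11) m/s ≈ 2.304e+05 m/s = 230.4 km/s.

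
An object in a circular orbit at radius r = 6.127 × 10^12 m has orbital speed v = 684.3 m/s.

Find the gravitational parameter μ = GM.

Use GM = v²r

For a circular orbit v² = GM/r, so GM = v² · r.
GM = (684.3)² · 6.127e+12 m³/s² ≈ 2.869e+18 m³/s² = 2.869 × 10^18 m³/s².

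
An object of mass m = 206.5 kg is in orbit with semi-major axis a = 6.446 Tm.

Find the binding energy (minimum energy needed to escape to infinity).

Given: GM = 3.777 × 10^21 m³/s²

Convert to SI: a = 6.446 Tm = 6.446e+12 m.
Total orbital energy is E = −GMm/(2a); binding energy is E_bind = −E = GMm/(2a).
E_bind = 3.777e+21 · 206.5 / (2 · 6.446e+12) J ≈ 6.05e+10 J = 60.5 GJ.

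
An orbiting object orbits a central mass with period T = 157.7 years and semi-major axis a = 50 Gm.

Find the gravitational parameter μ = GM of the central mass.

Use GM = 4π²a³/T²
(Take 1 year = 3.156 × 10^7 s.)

Convert to SI: T = 157.7 years = 4.97701e+09 s; a = 50 Gm = 5e+10 m.
GM = 4π² · a³ / T².
GM = 4π² · (5e+10)³ / (4.97701e+09)² m³/s² ≈ 1.992e+14 m³/s² = 1.992 × 10^14 m³/s².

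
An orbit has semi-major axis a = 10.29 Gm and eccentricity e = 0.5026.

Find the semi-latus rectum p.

Convert to SI: a = 10.29 Gm = 1.029e+10 m.
p = a (1 − e²).
p = 1.029e+10 · (1 − (0.5026)²) = 1.029e+10 · 0.747393 ≈ 7.691e+09 m = 7.691 Gm.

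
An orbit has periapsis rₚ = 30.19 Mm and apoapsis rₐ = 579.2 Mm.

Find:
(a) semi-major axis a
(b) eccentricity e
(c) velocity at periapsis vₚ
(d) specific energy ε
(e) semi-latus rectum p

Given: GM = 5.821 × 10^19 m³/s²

Convert to SI: rₚ = 30.19 Mm = 3.019e+07 m; rₐ = 579.2 Mm = 5.792e+08 m.
(a) a = (rₚ + rₐ)/2 = (3.019e+07 + 5.792e+08)/2 ≈ 3.047e+08 m
(b) e = (rₐ − rₚ)/(rₐ + rₚ) = (5.792e+08 − 3.019e+07)/(5.792e+08 + 3.019e+07) ≈ 0.9009
(c) With a = (rₚ + rₐ)/2 = 3.04695e+08 m, vₚ = √(GM (2/rₚ − 1/a)) = √(5.821e+19 · (2/3.019e+07 − 1/3.04695e+08)) m/s ≈ 1.914e+06 m/s
(d) With a = (rₚ + rₐ)/2 = 3.04695e+08 m, ε = −GM/(2a) = −5.821e+19/(2 · 3.04695e+08) J/kg ≈ -9.552e+10 J/kg
(e) From a = (rₚ + rₐ)/2 = 3.04695e+08 m and e = (rₐ − rₚ)/(rₐ + rₚ) = 0.900917, p = a(1 − e²) = 3.04695e+08 · (1 − (0.900917)²) ≈ 5.739e+07 m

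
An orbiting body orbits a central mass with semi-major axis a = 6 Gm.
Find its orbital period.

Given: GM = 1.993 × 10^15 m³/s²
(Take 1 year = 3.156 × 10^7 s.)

Convert to SI: a = 6 Gm = 6e+09 m.
Kepler's third law: T = 2π √(a³ / GM).
Substituting a = 6e+09 m and GM = 1.993e+15 m³/s²:
T = 2π √((6e+09)³ / 1.993e+15) s
T ≈ 6.541e+07 s = 2.073 years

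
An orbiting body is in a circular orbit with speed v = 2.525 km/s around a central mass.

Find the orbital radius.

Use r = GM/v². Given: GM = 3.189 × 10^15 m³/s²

Convert to SI: v = 2.525 km/s = 2525 m/s.
For a circular orbit, v² = GM / r, so r = GM / v².
r = 3.189e+15 / (2525)² m ≈ 5.002e+08 m = 500.2 Mm.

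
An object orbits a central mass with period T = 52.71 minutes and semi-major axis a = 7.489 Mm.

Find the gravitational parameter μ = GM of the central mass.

Convert to SI: T = 52.71 minutes = 3162.6 s; a = 7.489 Mm = 7.489e+06 m.
GM = 4π² · a³ / T².
GM = 4π² · (7.489e+06)³ / (3162.6)² m³/s² ≈ 1.658e+15 m³/s² = 1.658 × 10^15 m³/s².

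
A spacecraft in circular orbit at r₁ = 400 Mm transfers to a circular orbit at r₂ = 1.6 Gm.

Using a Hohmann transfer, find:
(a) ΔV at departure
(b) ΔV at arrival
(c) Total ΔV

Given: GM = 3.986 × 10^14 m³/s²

Convert to SI: r₁ = 400 Mm = 4e+08 m; r₂ = 1.6 Gm = 1.6e+09 m.
Transfer semi-major axis: a_t = (r₁ + r₂)/2 = (4e+08 + 1.6e+09)/2 = 1e+09 m.
Circular speeds: v₁ = √(GM/r₁) = 998.248 m/s, v₂ = √(GM/r₂) = 499.124 m/s.
Transfer speeds (vis-viva v² = GM(2/r − 1/a_t)): v₁ᵗ = 1262.7 m/s, v₂ᵗ = 315.674 m/s.
(a) ΔV₁ = |v₁ᵗ − v₁| ≈ 264.4 m/s = 264.4 m/s.
(b) ΔV₂ = |v₂ − v₂ᵗ| ≈ 183.5 m/s = 183.5 m/s.
(c) ΔV_total = ΔV₁ + ΔV₂ ≈ 447.9 m/s = 447.9 m/s.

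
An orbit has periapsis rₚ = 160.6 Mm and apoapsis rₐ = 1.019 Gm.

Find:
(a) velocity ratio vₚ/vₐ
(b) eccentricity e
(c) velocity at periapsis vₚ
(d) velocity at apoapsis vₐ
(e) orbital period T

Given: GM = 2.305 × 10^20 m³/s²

Convert to SI: rₚ = 160.6 Mm = 1.606e+08 m; rₐ = 1.019 Gm = 1.019e+09 m.
(a) Conservation of angular momentum (rₚvₚ = rₐvₐ) gives vₚ/vₐ = rₐ/rₚ = 1.019e+09/1.606e+08 ≈ 6.345
(b) e = (rₐ − rₚ)/(rₐ + rₚ) = (1.019e+09 − 1.606e+08)/(1.019e+09 + 1.606e+08) ≈ 0.7277
(c) With a = (rₚ + rₐ)/2 = 5.898e+08 m, vₚ = √(GM (2/rₚ − 1/a)) = √(2.305e+20 · (2/1.606e+08 − 1/5.898e+08)) m/s ≈ 1.575e+06 m/s
(d) With a = (rₚ + rₐ)/2 = 5.898e+08 m, vₐ = √(GM (2/rₐ − 1/a)) = √(2.305e+20 · (2/1.019e+09 − 1/5.898e+08)) m/s ≈ 2.482e+05 m/s
(e) With a = (rₚ + rₐ)/2 = 5.898e+08 m, T = 2π √(a³/GM) = 2π √((5.898e+08)³/2.305e+20) s ≈ 5928 s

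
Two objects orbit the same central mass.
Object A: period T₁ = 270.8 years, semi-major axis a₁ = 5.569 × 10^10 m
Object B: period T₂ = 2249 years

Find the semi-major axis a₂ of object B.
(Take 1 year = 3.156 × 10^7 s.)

Convert to SI: T₁ = 270.8 years = 8.54645e+09 s; T₂ = 2249 years = 7.09784e+10 s.
Kepler's third law: (T₁/T₂)² = (a₁/a₂)³ ⇒ a₂ = a₁ · (T₂/T₁)^(2/3).
T₂/T₁ = 7.09784e+10 / 8.54645e+09 = 8.30502.
a₂ = 5.569e+10 · (8.30502)^(2/3) m ≈ 2.284e+11 m = 2.284 × 10^11 m.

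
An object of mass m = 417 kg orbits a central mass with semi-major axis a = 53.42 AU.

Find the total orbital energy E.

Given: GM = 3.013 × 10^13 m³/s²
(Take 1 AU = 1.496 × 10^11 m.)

Convert to SI: a = 53.42 AU = 7.99163e+12 m.
E = −GMm / (2a).
E = −3.013e+13 · 417 / (2 · 7.99163e+12) J ≈ -786.1 J = -786.1 J.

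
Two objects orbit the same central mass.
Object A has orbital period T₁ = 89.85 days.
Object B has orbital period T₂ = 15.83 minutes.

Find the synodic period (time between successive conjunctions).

Convert to SI: T₁ = 89.85 days = 7.76304e+06 s; T₂ = 15.83 minutes = 949.8 s.
T_syn = |T₁ · T₂ / (T₁ − T₂)|.
T_syn = |7.76304e+06 · 949.8 / (7.76304e+06 − 949.8)| s ≈ 949.9 s = 15.83 minutes.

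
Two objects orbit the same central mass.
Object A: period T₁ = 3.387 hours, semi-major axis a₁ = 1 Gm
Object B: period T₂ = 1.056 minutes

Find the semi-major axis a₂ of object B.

Convert to SI: T₁ = 3.387 hours = 12193.2 s; a₁ = 1 Gm = 1e+09 m; T₂ = 1.056 minutes = 63.36 s.
Kepler's third law: (T₁/T₂)² = (a₁/a₂)³ ⇒ a₂ = a₁ · (T₂/T₁)^(2/3).
T₂/T₁ = 63.36 / 12193.2 = 0.00519634.
a₂ = 1e+09 · (0.00519634)^(2/3) m ≈ 3e+07 m = 30 Mm.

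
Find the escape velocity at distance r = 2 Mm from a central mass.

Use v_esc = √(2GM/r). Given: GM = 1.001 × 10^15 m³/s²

Convert to SI: r = 2 Mm = 2e+06 m.
Escape velocity comes from setting total energy to zero: ½v² − GM/r = 0 ⇒ v_esc = √(2GM / r).
v_esc = √(2 · 1.001e+15 / 2e+06) m/s ≈ 3.164e+04 m/s = 31.64 km/s.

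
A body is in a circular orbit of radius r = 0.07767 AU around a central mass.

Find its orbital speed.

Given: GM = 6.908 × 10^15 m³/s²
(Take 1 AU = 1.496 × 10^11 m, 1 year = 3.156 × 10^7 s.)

Convert to SI: r = 0.07767 AU = 1.16194e+10 m.
For a circular orbit, gravity supplies the centripetal force, so v = √(GM / r).
v = √(6.908e+15 / 1.16194e+10) m/s ≈ 771.1 m/s = 0.1627 AU/year.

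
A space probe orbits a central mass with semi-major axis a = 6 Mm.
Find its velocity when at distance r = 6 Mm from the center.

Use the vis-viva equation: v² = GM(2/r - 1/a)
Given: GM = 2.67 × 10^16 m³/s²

Convert to SI: a = 6 Mm = 6e+06 m; r = 6 Mm = 6e+06 m.
Vis-viva: v = √(GM · (2/r − 1/a)).
2/r − 1/a = 2/6e+06 − 1/6e+06 = 1.66667e-07 m⁻¹.
v = √(2.67e+16 · 1.66667e-07) m/s ≈ 6.671e+04 m/s = 66.71 km/s.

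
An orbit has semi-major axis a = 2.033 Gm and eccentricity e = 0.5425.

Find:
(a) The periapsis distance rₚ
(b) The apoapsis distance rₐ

Convert to SI: a = 2.033 Gm = 2.033e+09 m.
(a) rₚ = a(1 − e) = 2.033e+09 · (1 − 0.5425) = 2.033e+09 · 0.4575 ≈ 9.301e+08 m = 930.1 Mm.
(b) rₐ = a(1 + e) = 2.033e+09 · (1 + 0.5425) = 2.033e+09 · 1.5425 ≈ 3.136e+09 m = 3.136 Gm.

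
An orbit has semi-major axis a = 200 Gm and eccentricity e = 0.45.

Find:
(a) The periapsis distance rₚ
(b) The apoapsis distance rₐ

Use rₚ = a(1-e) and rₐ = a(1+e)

Convert to SI: a = 200 Gm = 2e+11 m.
(a) rₚ = a(1 − e) = 2e+11 · (1 − 0.45) = 2e+11 · 0.55 ≈ 1.1e+11 m = 110 Gm.
(b) rₐ = a(1 + e) = 2e+11 · (1 + 0.45) = 2e+11 · 1.45 ≈ 2.9e+11 m = 290 Gm.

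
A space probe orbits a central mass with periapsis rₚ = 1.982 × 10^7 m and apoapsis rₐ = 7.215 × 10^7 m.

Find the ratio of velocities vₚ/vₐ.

Conservation of angular momentum gives rₚvₚ = rₐvₐ, so vₚ/vₐ = rₐ/rₚ.
vₚ/vₐ = 7.215e+07 / 1.982e+07 ≈ 3.64.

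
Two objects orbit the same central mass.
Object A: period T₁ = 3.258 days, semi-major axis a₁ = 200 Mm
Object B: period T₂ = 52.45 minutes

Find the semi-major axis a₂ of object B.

Convert to SI: T₁ = 3.258 days = 281491 s; a₁ = 200 Mm = 2e+08 m; T₂ = 52.45 minutes = 3147 s.
Kepler's third law: (T₁/T₂)² = (a₁/a₂)³ ⇒ a₂ = a₁ · (T₂/T₁)^(2/3).
T₂/T₁ = 3147 / 281491 = 0.0111797.
a₂ = 2e+08 · (0.0111797)^(2/3) m ≈ 1e+07 m = 10 Mm.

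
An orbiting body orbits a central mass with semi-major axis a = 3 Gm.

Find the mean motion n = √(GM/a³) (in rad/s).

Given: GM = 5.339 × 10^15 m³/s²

Convert to SI: a = 3 Gm = 3e+09 m.
n = √(GM / a³).
n = √(5.339e+15 / (3e+09)³) rad/s ≈ 4.447e-07 rad/s.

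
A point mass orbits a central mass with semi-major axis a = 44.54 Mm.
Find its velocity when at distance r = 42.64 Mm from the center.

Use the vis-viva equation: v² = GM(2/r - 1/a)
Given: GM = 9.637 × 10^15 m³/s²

Convert to SI: a = 44.54 Mm = 4.454e+07 m; r = 42.64 Mm = 4.264e+07 m.
Vis-viva: v = √(GM · (2/r − 1/a)).
2/r − 1/a = 2/4.264e+07 − 1/4.454e+07 = 2.44526e-08 m⁻¹.
v = √(9.637e+15 · 2.44526e-08) m/s ≈ 1.535e+04 m/s = 15.35 km/s.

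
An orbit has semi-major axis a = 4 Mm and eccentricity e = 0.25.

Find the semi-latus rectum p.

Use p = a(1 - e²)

Convert to SI: a = 4 Mm = 4e+06 m.
p = a (1 − e²).
p = 4e+06 · (1 − (0.25)²) = 4e+06 · 0.9375 ≈ 3.75e+06 m = 3.75 Mm.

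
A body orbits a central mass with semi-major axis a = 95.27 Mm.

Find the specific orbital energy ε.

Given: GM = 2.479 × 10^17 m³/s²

Convert to SI: a = 95.27 Mm = 9.527e+07 m.
ε = −GM / (2a).
ε = −2.479e+17 / (2 · 9.527e+07) J/kg ≈ -1.301e+09 J/kg = -1.301 GJ/kg.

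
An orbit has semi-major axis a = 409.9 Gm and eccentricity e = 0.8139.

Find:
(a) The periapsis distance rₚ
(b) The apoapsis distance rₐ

Convert to SI: a = 409.9 Gm = 4.099e+11 m.
(a) rₚ = a(1 − e) = 4.099e+11 · (1 − 0.8139) = 4.099e+11 · 0.1861 ≈ 7.628e+10 m = 76.28 Gm.
(b) rₐ = a(1 + e) = 4.099e+11 · (1 + 0.8139) = 4.099e+11 · 1.8139 ≈ 7.435e+11 m = 743.5 Gm.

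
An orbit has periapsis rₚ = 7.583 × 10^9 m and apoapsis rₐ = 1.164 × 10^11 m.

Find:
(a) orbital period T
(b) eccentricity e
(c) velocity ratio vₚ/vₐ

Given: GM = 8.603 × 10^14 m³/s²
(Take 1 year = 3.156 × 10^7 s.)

(a) With a = (rₚ + rₐ)/2 = 6.19915e+10 m, T = 2π √(a³/GM) = 2π √((6.19915e+10)³/8.603e+14) s ≈ 3.306e+09 s
(b) e = (rₐ − rₚ)/(rₐ + rₚ) = (1.164e+11 − 7.583e+09)/(1.164e+11 + 7.583e+09) ≈ 0.8777
(c) Conservation of angular momentum (rₚvₚ = rₐvₐ) gives vₚ/vₐ = rₐ/rₚ = 1.164e+11/7.583e+09 ≈ 15.35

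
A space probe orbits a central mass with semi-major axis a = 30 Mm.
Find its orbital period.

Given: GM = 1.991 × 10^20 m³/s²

Convert to SI: a = 30 Mm = 3e+07 m.
Kepler's third law: T = 2π √(a³ / GM).
Substituting a = 3e+07 m and GM = 1.991e+20 m³/s²:
T = 2π √((3e+07)³ / 1.991e+20) s
T ≈ 73.17 s = 1.219 minutes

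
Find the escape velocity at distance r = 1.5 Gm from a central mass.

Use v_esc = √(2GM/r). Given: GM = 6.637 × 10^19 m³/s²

Convert to SI: r = 1.5 Gm = 1.5e+09 m.
Escape velocity comes from setting total energy to zero: ½v² − GM/r = 0 ⇒ v_esc = √(2GM / r).
v_esc = √(2 · 6.637e+19 / 1.5e+09) m/s ≈ 2.975e+05 m/s = 297.5 km/s.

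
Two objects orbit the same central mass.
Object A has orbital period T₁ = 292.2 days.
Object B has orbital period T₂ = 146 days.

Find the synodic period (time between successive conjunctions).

Convert to SI: T₁ = 292.2 days = 2.52461e+07 s; T₂ = 146 days = 1.26144e+07 s.
T_syn = |T₁ · T₂ / (T₁ − T₂)|.
T_syn = |2.52461e+07 · 1.26144e+07 / (2.52461e+07 − 1.26144e+07)| s ≈ 2.521e+07 s = 291.8 days.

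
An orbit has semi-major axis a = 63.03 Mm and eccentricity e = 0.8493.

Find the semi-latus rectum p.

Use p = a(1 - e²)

Convert to SI: a = 63.03 Mm = 6.303e+07 m.
p = a (1 − e²).
p = 6.303e+07 · (1 − (0.8493)²) = 6.303e+07 · 0.27869 ≈ 1.757e+07 m = 17.57 Mm.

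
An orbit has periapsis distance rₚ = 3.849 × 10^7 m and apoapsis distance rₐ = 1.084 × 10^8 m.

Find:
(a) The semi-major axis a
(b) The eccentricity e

(a) a = (rₚ + rₐ) / 2 = (3.849e+07 + 1.084e+08) / 2 ≈ 7.344e+07 m = 7.345 × 10^7 m.
(b) e = (rₐ − rₚ) / (rₐ + rₚ) = (1.084e+08 − 3.849e+07) / (1.084e+08 + 3.849e+07) ≈ 0.4759.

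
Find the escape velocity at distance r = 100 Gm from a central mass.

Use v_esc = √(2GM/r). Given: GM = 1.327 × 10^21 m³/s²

Convert to SI: r = 100 Gm = 1e+11 m.
Escape velocity comes from setting total energy to zero: ½v² − GM/r = 0 ⇒ v_esc = √(2GM / r).
v_esc = √(2 · 1.327e+21 / 1e+11) m/s ≈ 1.629e+05 m/s = 162.9 km/s.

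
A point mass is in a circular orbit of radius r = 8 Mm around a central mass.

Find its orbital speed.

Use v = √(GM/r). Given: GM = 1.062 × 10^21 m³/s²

Convert to SI: r = 8 Mm = 8e+06 m.
For a circular orbit, gravity supplies the centripetal force, so v = √(GM / r).
v = √(1.062e+21 / 8e+06) m/s ≈ 1.152e+07 m/s = 1.152e+04 km/s.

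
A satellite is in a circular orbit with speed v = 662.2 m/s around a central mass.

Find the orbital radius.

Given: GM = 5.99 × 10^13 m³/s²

For a circular orbit, v² = GM / r, so r = GM / v².
r = 5.99e+13 / (662.2)² m ≈ 1.366e+08 m = 136.6 Mm.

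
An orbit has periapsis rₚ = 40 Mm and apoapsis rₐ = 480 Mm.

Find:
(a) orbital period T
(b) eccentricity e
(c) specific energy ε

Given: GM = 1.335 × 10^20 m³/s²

Convert to SI: rₚ = 40 Mm = 4e+07 m; rₐ = 480 Mm = 4.8e+08 m.
(a) With a = (rₚ + rₐ)/2 = 2.6e+08 m, T = 2π √(a³/GM) = 2π √((2.6e+08)³/1.335e+20) s ≈ 2280 s
(b) e = (rₐ − rₚ)/(rₐ + rₚ) = (4.8e+08 − 4e+07)/(4.8e+08 + 4e+07) ≈ 0.8462
(c) With a = (rₚ + rₐ)/2 = 2.6e+08 m, ε = −GM/(2a) = −1.335e+20/(2 · 2.6e+08) J/kg ≈ -2.567e+11 J/kg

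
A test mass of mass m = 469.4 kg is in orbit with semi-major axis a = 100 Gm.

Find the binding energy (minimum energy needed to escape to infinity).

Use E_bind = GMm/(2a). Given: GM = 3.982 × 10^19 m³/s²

Convert to SI: a = 100 Gm = 1e+11 m.
Total orbital energy is E = −GMm/(2a); binding energy is E_bind = −E = GMm/(2a).
E_bind = 3.982e+19 · 469.4 / (2 · 1e+11) J ≈ 9.346e+10 J = 93.46 GJ.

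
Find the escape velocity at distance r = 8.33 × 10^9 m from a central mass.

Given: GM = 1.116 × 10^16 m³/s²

Escape velocity comes from setting total energy to zero: ½v² − GM/r = 0 ⇒ v_esc = √(2GM / r).
v_esc = √(2 · 1.116e+16 / 8.33e+09) m/s ≈ 1637 m/s = 1.637 km/s.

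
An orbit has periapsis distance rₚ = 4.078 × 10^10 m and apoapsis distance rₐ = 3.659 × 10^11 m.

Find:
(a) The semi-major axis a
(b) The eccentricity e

(a) a = (rₚ + rₐ) / 2 = (4.078e+10 + 3.659e+11) / 2 ≈ 2.033e+11 m = 2.033 × 10^11 m.
(b) e = (rₐ − rₚ) / (rₐ + rₚ) = (3.659e+11 − 4.078e+10) / (3.659e+11 + 4.078e+10) ≈ 0.7994.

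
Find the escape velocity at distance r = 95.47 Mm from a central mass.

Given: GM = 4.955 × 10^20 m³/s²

Convert to SI: r = 95.47 Mm = 9.547e+07 m.
Escape velocity comes from setting total energy to zero: ½v² − GM/r = 0 ⇒ v_esc = √(2GM / r).
v_esc = √(2 · 4.955e+20 / 9.547e+07) m/s ≈ 3.222e+06 m/s = 3222 km/s.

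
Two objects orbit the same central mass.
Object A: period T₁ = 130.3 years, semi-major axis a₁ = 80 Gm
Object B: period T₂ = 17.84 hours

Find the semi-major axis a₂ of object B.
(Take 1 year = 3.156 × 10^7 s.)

Convert to SI: T₁ = 130.3 years = 4.11227e+09 s; a₁ = 80 Gm = 8e+10 m; T₂ = 17.84 hours = 64224 s.
Kepler's third law: (T₁/T₂)² = (a₁/a₂)³ ⇒ a₂ = a₁ · (T₂/T₁)^(2/3).
T₂/T₁ = 64224 / 4.11227e+09 = 1.56177e-05.
a₂ = 8e+10 · (1.56177e-05)^(2/3) m ≈ 4.998e+07 m = 49.98 Mm.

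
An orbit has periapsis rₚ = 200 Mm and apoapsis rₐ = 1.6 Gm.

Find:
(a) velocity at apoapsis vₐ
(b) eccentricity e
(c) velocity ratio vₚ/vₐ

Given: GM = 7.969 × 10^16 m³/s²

Convert to SI: rₚ = 200 Mm = 2e+08 m; rₐ = 1.6 Gm = 1.6e+09 m.
(a) With a = (rₚ + rₐ)/2 = 9e+08 m, vₐ = √(GM (2/rₐ − 1/a)) = √(7.969e+16 · (2/1.6e+09 − 1/9e+08)) m/s ≈ 3327 m/s
(b) e = (rₐ − rₚ)/(rₐ + rₚ) = (1.6e+09 − 2e+08)/(1.6e+09 + 2e+08) ≈ 0.7778
(c) Conservation of angular momentum (rₚvₚ = rₐvₐ) gives vₚ/vₐ = rₐ/rₚ = 1.6e+09/2e+08 ≈ 8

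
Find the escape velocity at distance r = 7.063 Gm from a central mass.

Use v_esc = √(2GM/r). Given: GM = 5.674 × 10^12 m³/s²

Convert to SI: r = 7.063 Gm = 7.063e+09 m.
Escape velocity comes from setting total energy to zero: ½v² − GM/r = 0 ⇒ v_esc = √(2GM / r).
v_esc = √(2 · 5.674e+12 / 7.063e+09) m/s ≈ 40.08 m/s = 40.08 m/s.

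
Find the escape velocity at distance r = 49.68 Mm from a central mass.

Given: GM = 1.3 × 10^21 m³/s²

Convert to SI: r = 49.68 Mm = 4.968e+07 m.
Escape velocity comes from setting total energy to zero: ½v² − GM/r = 0 ⇒ v_esc = √(2GM / r).
v_esc = √(2 · 1.3e+21 / 4.968e+07) m/s ≈ 7.234e+06 m/s = 7234 km/s.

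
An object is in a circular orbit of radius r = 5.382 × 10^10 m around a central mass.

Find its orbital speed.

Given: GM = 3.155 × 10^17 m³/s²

For a circular orbit, gravity supplies the centripetal force, so v = √(GM / r).
v = √(3.155e+17 / 5.382e+10) m/s ≈ 2421 m/s = 2.421 km/s.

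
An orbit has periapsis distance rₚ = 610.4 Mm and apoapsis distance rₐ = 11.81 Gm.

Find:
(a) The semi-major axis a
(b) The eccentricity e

Convert to SI: rₚ = 610.4 Mm = 6.104e+08 m; rₐ = 11.81 Gm = 1.181e+10 m.
(a) a = (rₚ + rₐ) / 2 = (6.104e+08 + 1.181e+10) / 2 ≈ 6.21e+09 m = 6.21 Gm.
(b) e = (rₐ − rₚ) / (rₐ + rₚ) = (1.181e+10 − 6.104e+08) / (1.181e+10 + 6.104e+08) ≈ 0.9017.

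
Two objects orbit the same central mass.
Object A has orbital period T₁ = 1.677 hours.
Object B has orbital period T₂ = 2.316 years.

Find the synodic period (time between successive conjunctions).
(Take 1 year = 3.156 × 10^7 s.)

Convert to SI: T₁ = 1.677 hours = 6037.2 s; T₂ = 2.316 years = 7.3093e+07 s.
T_syn = |T₁ · T₂ / (T₁ − T₂)|.
T_syn = |6037.2 · 7.3093e+07 / (6037.2 − 7.3093e+07)| s ≈ 6038 s = 1.677 hours.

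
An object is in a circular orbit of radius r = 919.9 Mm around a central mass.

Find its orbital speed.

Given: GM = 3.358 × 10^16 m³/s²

Convert to SI: r = 919.9 Mm = 9.199e+08 m.
For a circular orbit, gravity supplies the centripetal force, so v = √(GM / r).
v = √(3.358e+16 / 9.199e+08) m/s ≈ 6042 m/s = 6.042 km/s.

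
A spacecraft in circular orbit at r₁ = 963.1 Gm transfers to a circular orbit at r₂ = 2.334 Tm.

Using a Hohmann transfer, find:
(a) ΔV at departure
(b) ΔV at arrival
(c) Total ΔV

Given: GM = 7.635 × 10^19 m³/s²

Convert to SI: r₁ = 963.1 Gm = 9.631e+11 m; r₂ = 2.334 Tm = 2.334e+12 m.
Transfer semi-major axis: a_t = (r₁ + r₂)/2 = (9.631e+11 + 2.334e+12)/2 = 1.64855e+12 m.
Circular speeds: v₁ = √(GM/r₁) = 8903.67 m/s, v₂ = √(GM/r₂) = 5719.45 m/s.
Transfer speeds (vis-viva v² = GM(2/r − 1/a_t)): v₁ᵗ = 10594.2 m/s, v₂ᵗ = 4371.58 m/s.
(a) ΔV₁ = |v₁ᵗ − v₁| ≈ 1691 m/s = 1.691 km/s.
(b) ΔV₂ = |v₂ − v₂ᵗ| ≈ 1348 m/s = 1.348 km/s.
(c) ΔV_total = ΔV₁ + ΔV₂ ≈ 3038 m/s = 3.038 km/s.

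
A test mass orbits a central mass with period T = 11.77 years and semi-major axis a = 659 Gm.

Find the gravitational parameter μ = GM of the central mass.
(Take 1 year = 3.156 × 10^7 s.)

Convert to SI: T = 11.77 years = 3.71461e+08 s; a = 659 Gm = 6.59e+11 m.
GM = 4π² · a³ / T².
GM = 4π² · (6.59e+11)³ / (3.71461e+08)² m³/s² ≈ 8.188e+19 m³/s² = 8.188 × 10^19 m³/s².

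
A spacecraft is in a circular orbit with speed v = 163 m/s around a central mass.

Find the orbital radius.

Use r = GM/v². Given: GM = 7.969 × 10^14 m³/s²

For a circular orbit, v² = GM / r, so r = GM / v².
r = 7.969e+14 / (163)² m ≈ 2.999e+10 m = 29.99 Gm.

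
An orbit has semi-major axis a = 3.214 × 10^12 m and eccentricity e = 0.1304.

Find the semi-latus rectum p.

p = a (1 − e²).
p = 3.214e+12 · (1 − (0.1304)²) = 3.214e+12 · 0.982996 ≈ 3.159e+12 m = 3.159 × 10^12 m.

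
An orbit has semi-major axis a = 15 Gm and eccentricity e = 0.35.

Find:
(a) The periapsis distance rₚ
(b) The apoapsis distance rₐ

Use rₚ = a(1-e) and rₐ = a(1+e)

Convert to SI: a = 15 Gm = 1.5e+10 m.
(a) rₚ = a(1 − e) = 1.5e+10 · (1 − 0.35) = 1.5e+10 · 0.65 ≈ 9.75e+09 m = 9.75 Gm.
(b) rₐ = a(1 + e) = 1.5e+10 · (1 + 0.35) = 1.5e+10 · 1.35 ≈ 2.025e+10 m = 20.25 Gm.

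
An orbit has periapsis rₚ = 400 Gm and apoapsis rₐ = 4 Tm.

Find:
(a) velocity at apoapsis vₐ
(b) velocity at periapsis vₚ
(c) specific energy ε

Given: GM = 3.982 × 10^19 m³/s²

Convert to SI: rₚ = 400 Gm = 4e+11 m; rₐ = 4 Tm = 4e+12 m.
(a) With a = (rₚ + rₐ)/2 = 2.2e+12 m, vₐ = √(GM (2/rₐ − 1/a)) = √(3.982e+19 · (2/4e+12 − 1/2.2e+12)) m/s ≈ 1345 m/s
(b) With a = (rₚ + rₐ)/2 = 2.2e+12 m, vₚ = √(GM (2/rₚ − 1/a)) = √(3.982e+19 · (2/4e+11 − 1/2.2e+12)) m/s ≈ 1.345e+04 m/s
(c) With a = (rₚ + rₐ)/2 = 2.2e+12 m, ε = −GM/(2a) = −3.982e+19/(2 · 2.2e+12) J/kg ≈ -9.05e+06 J/kg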